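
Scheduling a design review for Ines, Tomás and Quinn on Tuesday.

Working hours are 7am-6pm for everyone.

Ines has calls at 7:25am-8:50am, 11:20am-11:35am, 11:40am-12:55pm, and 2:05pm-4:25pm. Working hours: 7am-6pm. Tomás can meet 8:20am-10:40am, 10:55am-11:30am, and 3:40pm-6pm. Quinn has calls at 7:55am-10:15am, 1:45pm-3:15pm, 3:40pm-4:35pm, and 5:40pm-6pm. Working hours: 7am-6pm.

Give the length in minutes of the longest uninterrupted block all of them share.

65 minutes

Ines free within 07:00–18:00: 07:00–07:25, 08:50–11:20, 11:35–11:40, 12:55–14:05, 16:25–18:00.
Quinn free within 07:00–18:00: 07:00–07:55, 10:15–13:45, 15:15–15:40, 16:35–17:40.
Ines ∩ Tomás: 08:50–10:40, 10:55–11:20, 16:25–18:00.
Ines ∩ Tomás ∩ Quinn: 10:15–10:40, 10:55–11:20, 16:35–17:40.
Common window lengths: 25, 25, 65 min; longest is 65.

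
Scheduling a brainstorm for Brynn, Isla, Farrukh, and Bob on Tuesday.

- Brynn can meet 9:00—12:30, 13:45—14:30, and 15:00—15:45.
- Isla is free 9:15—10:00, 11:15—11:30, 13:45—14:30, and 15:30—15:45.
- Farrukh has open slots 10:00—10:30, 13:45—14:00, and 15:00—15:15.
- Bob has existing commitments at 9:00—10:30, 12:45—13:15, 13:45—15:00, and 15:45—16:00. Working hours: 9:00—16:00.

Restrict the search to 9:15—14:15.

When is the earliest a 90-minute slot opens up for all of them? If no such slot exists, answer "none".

Bob free within 09:00–16:00: 10:30–12:45, 13:15–13:45, 15:00–15:45.
Brynn ∩ Isla: 09:15–10:00, 11:15–11:30, 13:45–14:30, 15:30–15:45.
Brynn ∩ Isla ∩ Farrukh: 13:45–14:00.
Brynn ∩ Isla ∩ Farrukh ∩ Bob: (none).
Restricted to 09:15–14:15: (none).
Windows ≥ 90 min: (none).

none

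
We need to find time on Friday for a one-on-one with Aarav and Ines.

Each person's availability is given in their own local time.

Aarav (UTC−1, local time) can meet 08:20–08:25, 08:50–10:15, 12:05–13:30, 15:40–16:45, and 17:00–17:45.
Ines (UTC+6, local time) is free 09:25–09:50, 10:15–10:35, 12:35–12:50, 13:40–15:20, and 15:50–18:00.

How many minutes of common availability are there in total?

85 minutes

Aarav → UTC: 09:20–09:25, 09:50–11:15, 13:05–14:30, 16:40–17:45, 18:00–18:45.
Ines → UTC: 03:25–03:50, 04:15–04:35, 06:35–06:50, 07:40–09:20, 09:50–12:00.
Aarav ∩ Ines: 09:50–11:15.
Total common minutes: 85.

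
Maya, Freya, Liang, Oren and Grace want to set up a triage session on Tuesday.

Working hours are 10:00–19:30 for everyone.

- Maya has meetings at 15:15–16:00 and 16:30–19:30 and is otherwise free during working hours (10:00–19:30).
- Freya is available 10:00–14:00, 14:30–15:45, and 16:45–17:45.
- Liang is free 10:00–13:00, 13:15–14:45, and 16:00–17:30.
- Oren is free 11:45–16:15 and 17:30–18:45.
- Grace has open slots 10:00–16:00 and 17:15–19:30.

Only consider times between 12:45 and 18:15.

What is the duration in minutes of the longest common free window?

45 minutes

Maya free within 10:00–19:30: 10:00–15:15, 16:00–16:30.
Maya ∩ Freya: 10:00–14:00, 14:30–15:15.
Maya ∩ Freya ∩ Liang: 10:00–13:00, 13:15–14:00, 14:30–14:45.
Maya ∩ Freya ∩ Liang ∩ Oren: 11:45–13:00, 13:15–14:00, 14:30–14:45.
Maya ∩ Freya ∩ Liang ∩ Oren ∩ Grace: 11:45–13:00, 13:15–14:00, 14:30–14:45.
Restricted to 12:45–18:15: 12:45–13:00, 13:15–14:00, 14:30–14:45.
Common window lengths: 15, 45, 15 min; longest is 45.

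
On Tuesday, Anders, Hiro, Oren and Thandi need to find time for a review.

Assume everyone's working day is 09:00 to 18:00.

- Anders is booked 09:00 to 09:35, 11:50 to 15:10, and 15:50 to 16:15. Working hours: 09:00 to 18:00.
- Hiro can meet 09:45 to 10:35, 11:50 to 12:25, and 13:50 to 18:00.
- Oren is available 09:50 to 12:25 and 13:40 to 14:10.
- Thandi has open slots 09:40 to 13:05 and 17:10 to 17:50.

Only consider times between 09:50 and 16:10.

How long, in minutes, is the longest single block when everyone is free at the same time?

Anders free within 09:00–18:00: 09:35–11:50, 15:10–15:50, 16:15–18:00.
Anders ∩ Hiro: 09:45–10:35, 15:10–15:50, 16:15–18:00.
Anders ∩ Hiro ∩ Oren: 09:50–10:35.
Anders ∩ Hiro ∩ Oren ∩ Thandi: 09:50–10:35.
Restricted to 09:50–16:10: 09:50–10:35.
Single common window of 45 minutes.

45 minutes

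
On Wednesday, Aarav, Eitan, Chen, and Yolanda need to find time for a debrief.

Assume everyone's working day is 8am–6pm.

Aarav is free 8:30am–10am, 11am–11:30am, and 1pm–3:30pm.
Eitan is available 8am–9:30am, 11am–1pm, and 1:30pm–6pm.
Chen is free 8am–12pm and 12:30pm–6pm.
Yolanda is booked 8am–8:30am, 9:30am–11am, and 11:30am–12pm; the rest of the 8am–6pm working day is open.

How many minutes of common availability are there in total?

Yolanda free within 08:00–18:00: 08:30–09:30, 11:00–11:30, 12:00–18:00.
Aarav ∩ Eitan: 08:30–09:30, 11:00–11:30, 13:30–15:30.
Aarav ∩ Eitan ∩ Chen: 08:30–09:30, 11:00–11:30, 13:30–15:30.
Aarav ∩ Eitan ∩ Chen ∩ Yolanda: 08:30–09:30, 11:00–11:30, 13:30–15:30.
Total common minutes: 60 + 30 + 120 = 210.

210 minutes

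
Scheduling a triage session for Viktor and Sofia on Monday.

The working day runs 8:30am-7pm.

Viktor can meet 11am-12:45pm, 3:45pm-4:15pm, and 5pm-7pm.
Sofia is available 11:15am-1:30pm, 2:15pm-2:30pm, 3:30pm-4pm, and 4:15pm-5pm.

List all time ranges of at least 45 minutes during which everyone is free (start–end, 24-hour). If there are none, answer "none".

Viktor ∩ Sofia: 11:15–12:45, 15:45–16:00.
Windows ≥ 45 min: 11:15–12:45.

11:15–12:45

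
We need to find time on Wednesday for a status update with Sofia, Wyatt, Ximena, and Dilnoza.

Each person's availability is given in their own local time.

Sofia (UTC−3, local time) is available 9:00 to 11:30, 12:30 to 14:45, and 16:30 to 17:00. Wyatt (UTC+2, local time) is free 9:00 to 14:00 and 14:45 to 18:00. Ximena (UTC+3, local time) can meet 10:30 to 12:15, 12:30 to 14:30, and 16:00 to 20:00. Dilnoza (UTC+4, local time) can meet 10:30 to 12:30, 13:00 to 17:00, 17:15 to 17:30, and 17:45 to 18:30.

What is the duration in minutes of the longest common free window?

45 minutes

Sofia → UTC: 12:00–14:30, 15:30–17:45, 19:30–20:00.
Wyatt → UTC: 07:00–12:00, 12:45–16:00.
Ximena → UTC: 07:30–09:15, 09:30–11:30, 13:00–17:00.
Dilnoza → UTC: 06:30–08:30, 09:00–13:00, 13:15–13:30, 13:45–14:30.
Sofia ∩ Wyatt: 12:45–14:30, 15:30–16:00.
Sofia ∩ Wyatt ∩ Ximena: 13:00–14:30, 15:30–16:00.
Sofia ∩ Wyatt ∩ Ximena ∩ Dilnoza: 13:15–13:30, 13:45–14:30.
Common window lengths: 15, 45 min; longest is 45.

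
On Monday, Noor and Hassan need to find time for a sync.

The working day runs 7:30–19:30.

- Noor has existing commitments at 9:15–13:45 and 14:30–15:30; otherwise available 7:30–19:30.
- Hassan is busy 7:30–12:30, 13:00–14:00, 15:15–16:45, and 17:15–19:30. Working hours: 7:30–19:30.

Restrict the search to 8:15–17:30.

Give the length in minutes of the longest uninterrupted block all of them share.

30 minutes

Noor free within 07:30–19:30: 07:30–09:15, 13:45–14:30, 15:30–19:30.
Hassan free within 07:30–19:30: 12:30–13:00, 14:00–15:15, 16:45–17:15.
Noor ∩ Hassan: 14:00–14:30, 16:45–17:15.
Restricted to 08:15–17:30: 14:00–14:30, 16:45–17:15.
Common window lengths: 30, 30 min; longest is 30.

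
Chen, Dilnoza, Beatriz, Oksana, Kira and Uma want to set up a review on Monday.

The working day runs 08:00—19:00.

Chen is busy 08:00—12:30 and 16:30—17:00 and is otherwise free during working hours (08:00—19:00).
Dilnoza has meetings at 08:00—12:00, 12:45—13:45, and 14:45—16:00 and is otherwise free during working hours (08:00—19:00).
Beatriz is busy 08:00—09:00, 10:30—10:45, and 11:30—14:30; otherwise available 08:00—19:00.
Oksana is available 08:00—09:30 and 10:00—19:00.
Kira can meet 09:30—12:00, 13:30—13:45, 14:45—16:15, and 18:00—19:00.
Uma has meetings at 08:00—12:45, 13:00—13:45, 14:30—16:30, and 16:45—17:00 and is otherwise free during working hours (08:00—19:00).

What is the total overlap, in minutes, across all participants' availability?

60 minutes

Chen free within 08:00–19:00: 12:30–16:30, 17:00–19:00.
Dilnoza free within 08:00–19:00: 12:00–12:45, 13:45–14:45, 16:00–19:00.
Beatriz free within 08:00–19:00: 09:00–10:30, 10:45–11:30, 14:30–19:00.
Uma free within 08:00–19:00: 12:45–13:00, 13:45–14:30, 16:30–16:45, 17:00–19:00.
Chen ∩ Dilnoza: 12:30–12:45, 13:45–14:45, 16:00–16:30, 17:00–19:00.
Chen ∩ Dilnoza ∩ Beatriz: 14:30–14:45, 16:00–16:30, 17:00–19:00.
Chen ∩ Dilnoza ∩ Beatriz ∩ Oksana: 14:30–14:45, 16:00–16:30, 17:00–19:00.
Chen ∩ Dilnoza ∩ Beatriz ∩ Oksana ∩ Kira: 16:00–16:15, 18:00–19:00.
Chen ∩ Dilnoza ∩ Beatriz ∩ Oksana ∩ Kira ∩ Uma: 18:00–19:00.
Total common minutes: 60.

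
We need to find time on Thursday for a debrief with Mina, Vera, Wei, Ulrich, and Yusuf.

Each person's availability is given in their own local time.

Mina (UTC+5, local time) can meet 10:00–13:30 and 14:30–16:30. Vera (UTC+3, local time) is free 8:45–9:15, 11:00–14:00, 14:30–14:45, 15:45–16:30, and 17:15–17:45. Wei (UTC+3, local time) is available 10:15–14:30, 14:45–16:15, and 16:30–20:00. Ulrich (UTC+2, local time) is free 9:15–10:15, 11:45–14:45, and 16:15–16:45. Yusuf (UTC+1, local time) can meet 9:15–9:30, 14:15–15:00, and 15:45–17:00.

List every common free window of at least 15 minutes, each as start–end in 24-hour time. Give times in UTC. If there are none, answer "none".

Mina → UTC: 05:00–08:30, 09:30–11:30.
Vera → UTC: 05:45–06:15, 08:00–11:00, 11:30–11:45, 12:45–13:30, 14:15–14:45.
Wei → UTC: 07:15–11:30, 11:45–13:15, 13:30–17:00.
Ulrich → UTC: 07:15–08:15, 09:45–12:45, 14:15–14:45.
Yusuf → UTC: 08:15–08:30, 13:15–14:00, 14:45–16:00.
Mina ∩ Vera: 05:45–06:15, 08:00–08:30, 09:30–11:00.
Mina ∩ Vera ∩ Wei: 08:00–08:30, 09:30–11:00.
Mina ∩ Vera ∩ Wei ∩ Ulrich: 08:00–08:15, 09:45–11:00.
Mina ∩ Vera ∩ Wei ∩ Ulrich ∩ Yusuf: (none).
Windows ≥ 15 min: (none).

none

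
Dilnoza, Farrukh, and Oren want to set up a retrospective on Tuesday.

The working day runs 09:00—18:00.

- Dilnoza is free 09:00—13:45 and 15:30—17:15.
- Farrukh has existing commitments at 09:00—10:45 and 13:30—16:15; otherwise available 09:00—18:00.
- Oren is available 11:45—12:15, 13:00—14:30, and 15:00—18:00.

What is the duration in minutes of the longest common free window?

Farrukh free within 09:00–18:00: 10:45–13:30, 16:15–18:00.
Dilnoza ∩ Farrukh: 10:45–13:30, 16:15–17:15.
Dilnoza ∩ Farrukh ∩ Oren: 11:45–12:15, 13:00–13:30, 16:15–17:15.
Common window lengths: 30, 30, 60 min; longest is 60.

60 minutes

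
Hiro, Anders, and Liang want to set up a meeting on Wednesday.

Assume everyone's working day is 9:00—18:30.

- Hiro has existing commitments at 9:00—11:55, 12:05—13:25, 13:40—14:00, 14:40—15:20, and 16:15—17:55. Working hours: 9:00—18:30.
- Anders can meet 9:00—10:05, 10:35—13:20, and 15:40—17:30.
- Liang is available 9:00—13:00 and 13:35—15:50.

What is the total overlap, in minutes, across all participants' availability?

20 minutes

Hiro free within 09:00–18:30: 11:55–12:05, 13:25–13:40, 14:00–14:40, 15:20–16:15, 17:55–18:30.
Hiro ∩ Anders: 11:55–12:05, 15:40–16:15.
Hiro ∩ Anders ∩ Liang: 11:55–12:05, 15:40–15:50.
Total common minutes: 10 + 10 = 20.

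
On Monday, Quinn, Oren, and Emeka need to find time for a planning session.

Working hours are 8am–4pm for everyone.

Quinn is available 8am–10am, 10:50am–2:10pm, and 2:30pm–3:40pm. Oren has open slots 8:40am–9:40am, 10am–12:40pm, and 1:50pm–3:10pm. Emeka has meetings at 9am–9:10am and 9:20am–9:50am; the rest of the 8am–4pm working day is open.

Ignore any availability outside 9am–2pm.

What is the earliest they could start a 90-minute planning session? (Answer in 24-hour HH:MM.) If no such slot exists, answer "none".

10:50

Emeka free within 08:00–16:00: 08:00–09:00, 09:10–09:20, 09:50–16:00.
Quinn ∩ Oren: 08:40–09:40, 10:50–12:40, 13:50–14:10, 14:30–15:10.
Quinn ∩ Oren ∩ Emeka: 08:40–09:00, 09:10–09:20, 10:50–12:40, 13:50–14:10, 14:30–15:10.
Restricted to 09:00–14:00: 09:10–09:20, 10:50–12:40, 13:50–14:00.
Windows ≥ 90 min: 10:50–12:40.
Earliest such window starts at 10:50.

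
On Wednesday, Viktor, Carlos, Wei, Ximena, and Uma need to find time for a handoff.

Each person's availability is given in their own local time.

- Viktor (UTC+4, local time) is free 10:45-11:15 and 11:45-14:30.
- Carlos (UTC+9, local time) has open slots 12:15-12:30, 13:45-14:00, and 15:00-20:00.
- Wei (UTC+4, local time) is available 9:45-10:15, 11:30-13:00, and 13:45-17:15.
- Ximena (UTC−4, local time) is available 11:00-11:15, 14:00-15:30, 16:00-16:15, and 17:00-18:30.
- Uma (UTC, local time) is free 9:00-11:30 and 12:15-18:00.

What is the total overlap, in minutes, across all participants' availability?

Viktor → UTC: 06:45–07:15, 07:45–10:30.
Carlos → UTC: 03:15–03:30, 04:45–05:00, 06:00–11:00.
Wei → UTC: 05:45–06:15, 07:30–09:00, 09:45–13:15.
Ximena → UTC: 15:00–15:15, 18:00–19:30, 20:00–20:15, 21:00–22:30.
Uma → UTC: 09:00–11:30, 12:15–18:00.
Viktor ∩ Carlos: 06:45–07:15, 07:45–10:30.
Viktor ∩ Carlos ∩ Wei: 07:45–09:00, 09:45–10:30.
Viktor ∩ Carlos ∩ Wei ∩ Ximena: (none).
Viktor ∩ Carlos ∩ Wei ∩ Ximena ∩ Uma: (none).
Total common minutes: 0.

0 minutes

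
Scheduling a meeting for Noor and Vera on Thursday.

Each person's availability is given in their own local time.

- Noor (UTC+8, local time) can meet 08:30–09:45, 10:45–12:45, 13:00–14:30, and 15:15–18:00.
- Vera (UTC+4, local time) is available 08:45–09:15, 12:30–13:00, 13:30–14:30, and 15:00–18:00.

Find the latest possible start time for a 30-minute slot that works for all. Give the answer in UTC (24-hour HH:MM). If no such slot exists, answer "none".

Noor → UTC: 00:30–01:45, 02:45–04:45, 05:00–06:30, 07:15–10:00.
Vera → UTC: 04:45–05:15, 08:30–09:00, 09:30–10:30, 11:00–14:00.
Noor ∩ Vera: 05:00–05:15, 08:30–09:00, 09:30–10:00.
Windows ≥ 30 min: 08:30–09:00, 09:30–10:00.
Latest start in the last window 09:30–10:00 is 10:00 − 30 min = 09:30.

09:30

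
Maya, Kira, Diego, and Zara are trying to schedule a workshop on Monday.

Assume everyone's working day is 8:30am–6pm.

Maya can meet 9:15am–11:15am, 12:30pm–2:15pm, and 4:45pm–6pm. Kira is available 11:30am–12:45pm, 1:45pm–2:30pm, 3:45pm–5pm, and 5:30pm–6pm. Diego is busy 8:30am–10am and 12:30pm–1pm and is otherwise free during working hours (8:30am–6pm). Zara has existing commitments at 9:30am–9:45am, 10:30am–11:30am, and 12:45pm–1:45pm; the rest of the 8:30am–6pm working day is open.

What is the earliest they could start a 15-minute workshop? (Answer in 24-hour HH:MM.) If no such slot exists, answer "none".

13:45

Diego free within 08:30–18:00: 10:00–12:30, 13:00–18:00.
Zara free within 08:30–18:00: 08:30–09:30, 09:45–10:30, 11:30–12:45, 13:45–18:00.
Maya ∩ Kira: 12:30–12:45, 13:45–14:15, 16:45–17:00, 17:30–18:00.
Maya ∩ Kira ∩ Diego: 13:45–14:15, 16:45–17:00, 17:30–18:00.
Maya ∩ Kira ∩ Diego ∩ Zara: 13:45–14:15, 16:45–17:00, 17:30–18:00.
Windows ≥ 15 min: 13:45–14:15, 16:45–17:00, 17:30–18:00.
Earliest such window starts at 13:45.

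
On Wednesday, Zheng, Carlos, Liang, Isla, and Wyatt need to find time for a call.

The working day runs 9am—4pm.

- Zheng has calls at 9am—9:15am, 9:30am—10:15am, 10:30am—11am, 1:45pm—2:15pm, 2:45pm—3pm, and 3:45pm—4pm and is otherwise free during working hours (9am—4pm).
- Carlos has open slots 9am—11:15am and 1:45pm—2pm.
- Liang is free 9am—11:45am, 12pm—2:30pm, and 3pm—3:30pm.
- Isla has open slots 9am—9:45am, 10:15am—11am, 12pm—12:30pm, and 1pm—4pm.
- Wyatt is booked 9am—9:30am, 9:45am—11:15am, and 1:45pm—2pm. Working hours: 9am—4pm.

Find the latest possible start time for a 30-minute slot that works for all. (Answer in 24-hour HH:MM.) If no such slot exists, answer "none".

Zheng free within 09:00–16:00: 09:15–09:30, 10:15–10:30, 11:00–13:45, 14:15–14:45, 15:00–15:45.
Wyatt free within 09:00–16:00: 09:30–09:45, 11:15–13:45, 14:00–16:00.
Zheng ∩ Carlos: 09:15–09:30, 10:15–10:30, 11:00–11:15.
Zheng ∩ Carlos ∩ Liang: 09:15–09:30, 10:15–10:30, 11:00–11:15.
Zheng ∩ Carlos ∩ Liang ∩ Isla: 09:15–09:30, 10:15–10:30.
Zheng ∩ Carlos ∩ Liang ∩ Isla ∩ Wyatt: (none).
Windows ≥ 30 min: (none).

none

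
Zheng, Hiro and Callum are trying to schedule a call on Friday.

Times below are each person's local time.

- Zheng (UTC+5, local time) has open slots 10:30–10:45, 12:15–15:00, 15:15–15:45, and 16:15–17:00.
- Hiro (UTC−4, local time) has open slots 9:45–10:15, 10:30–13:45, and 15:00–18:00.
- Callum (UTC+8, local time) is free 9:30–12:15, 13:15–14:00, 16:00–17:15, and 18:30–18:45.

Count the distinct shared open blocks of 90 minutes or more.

0

Zheng → UTC: 05:30–05:45, 07:15–10:00, 10:15–10:45, 11:15–12:00.
Hiro → UTC: 13:45–14:15, 14:30–17:45, 19:00–22:00.
Callum → UTC: 01:30–04:15, 05:15–06:00, 08:00–09:15, 10:30–10:45.
Zheng ∩ Hiro: (none).
Zheng ∩ Hiro ∩ Callum: (none).
Windows ≥ 90 min: (none).
That's 0 windows.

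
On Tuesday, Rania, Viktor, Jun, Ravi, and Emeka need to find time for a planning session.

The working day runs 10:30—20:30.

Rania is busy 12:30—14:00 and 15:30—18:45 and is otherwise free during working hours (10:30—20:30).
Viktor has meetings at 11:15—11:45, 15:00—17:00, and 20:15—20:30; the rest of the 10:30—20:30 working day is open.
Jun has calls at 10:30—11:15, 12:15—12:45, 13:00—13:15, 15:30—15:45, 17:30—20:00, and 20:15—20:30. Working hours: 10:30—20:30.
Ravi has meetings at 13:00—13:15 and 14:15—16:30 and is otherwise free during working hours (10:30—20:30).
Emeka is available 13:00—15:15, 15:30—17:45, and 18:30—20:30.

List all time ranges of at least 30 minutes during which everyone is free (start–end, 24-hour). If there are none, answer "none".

Rania free within 10:30–20:30: 10:30–12:30, 14:00–15:30, 18:45–20:30.
Viktor free within 10:30–20:30: 10:30–11:15, 11:45–15:00, 17:00–20:15.
Jun free within 10:30–20:30: 11:15–12:15, 12:45–13:00, 13:15–15:30, 15:45–17:30, 20:00–20:15.
Ravi free within 10:30–20:30: 10:30–13:00, 13:15–14:15, 16:30–20:30.
Rania ∩ Viktor: 10:30–11:15, 11:45–12:30, 14:00–15:00, 18:45–20:15.
Rania ∩ Viktor ∩ Jun: 11:45–12:15, 14:00–15:00, 20:00–20:15.
Rania ∩ Viktor ∩ Jun ∩ Ravi: 11:45–12:15, 14:00–14:15, 20:00–20:15.
Rania ∩ Viktor ∩ Jun ∩ Ravi ∩ Emeka: 14:00–14:15, 20:00–20:15.
Windows ≥ 30 min: (none).

none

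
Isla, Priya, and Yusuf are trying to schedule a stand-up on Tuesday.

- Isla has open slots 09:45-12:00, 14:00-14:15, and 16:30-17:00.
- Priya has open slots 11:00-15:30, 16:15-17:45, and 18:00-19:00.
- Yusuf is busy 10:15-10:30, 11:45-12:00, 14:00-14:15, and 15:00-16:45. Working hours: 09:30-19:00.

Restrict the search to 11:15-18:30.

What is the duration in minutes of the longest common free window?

Yusuf free within 09:30–19:00: 09:30–10:15, 10:30–11:45, 12:00–14:00, 14:15–15:00, 16:45–19:00.
Isla ∩ Priya: 11:00–12:00, 14:00–14:15, 16:30–17:00.
Isla ∩ Priya ∩ Yusuf: 11:00–11:45, 16:45–17:00.
Restricted to 11:15–18:30: 11:15–11:45, 16:45–17:00.
Common window lengths: 30, 15 min; longest is 30.

30 minutes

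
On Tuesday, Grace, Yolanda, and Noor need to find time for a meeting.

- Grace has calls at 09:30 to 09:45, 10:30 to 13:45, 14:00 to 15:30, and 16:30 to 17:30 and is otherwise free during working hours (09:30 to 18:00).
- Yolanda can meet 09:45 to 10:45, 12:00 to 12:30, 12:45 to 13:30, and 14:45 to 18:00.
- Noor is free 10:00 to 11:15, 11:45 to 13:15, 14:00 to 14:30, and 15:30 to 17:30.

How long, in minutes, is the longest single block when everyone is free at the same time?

Grace free within 09:30–18:00: 09:45–10:30, 13:45–14:00, 15:30–16:30, 17:30–18:00.
Grace ∩ Yolanda: 09:45–10:30, 15:30–16:30, 17:30–18:00.
Grace ∩ Yolanda ∩ Noor: 10:00–10:30, 15:30–16:30.
Common window lengths: 30, 60 min; longest is 60.

60 minutes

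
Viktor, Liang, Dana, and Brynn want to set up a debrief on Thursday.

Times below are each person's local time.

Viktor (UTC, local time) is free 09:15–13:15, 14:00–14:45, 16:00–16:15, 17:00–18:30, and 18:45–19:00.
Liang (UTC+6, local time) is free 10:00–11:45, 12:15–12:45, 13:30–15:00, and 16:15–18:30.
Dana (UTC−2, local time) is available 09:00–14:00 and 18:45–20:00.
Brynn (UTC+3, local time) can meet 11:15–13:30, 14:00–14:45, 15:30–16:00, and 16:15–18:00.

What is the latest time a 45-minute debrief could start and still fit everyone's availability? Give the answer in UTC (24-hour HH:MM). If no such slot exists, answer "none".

11:00

Viktor → UTC: 09:15–13:15, 14:00–14:45, 16:00–16:15, 17:00–18:30, 18:45–19:00.
Liang → UTC: 04:00–05:45, 06:15–06:45, 07:30–09:00, 10:15–12:30.
Dana → UTC: 11:00–16:00, 20:45–22:00.
Brynn → UTC: 08:15–10:30, 11:00–11:45, 12:30–13:00, 13:15–15:00.
Viktor ∩ Liang: 10:15–12:30.
Viktor ∩ Liang ∩ Dana: 11:00–12:30.
Viktor ∩ Liang ∩ Dana ∩ Brynn: 11:00–11:45.
Windows ≥ 45 min: 11:00–11:45.
Latest start in the last window 11:00–11:45 is 11:45 − 45 min = 11:00.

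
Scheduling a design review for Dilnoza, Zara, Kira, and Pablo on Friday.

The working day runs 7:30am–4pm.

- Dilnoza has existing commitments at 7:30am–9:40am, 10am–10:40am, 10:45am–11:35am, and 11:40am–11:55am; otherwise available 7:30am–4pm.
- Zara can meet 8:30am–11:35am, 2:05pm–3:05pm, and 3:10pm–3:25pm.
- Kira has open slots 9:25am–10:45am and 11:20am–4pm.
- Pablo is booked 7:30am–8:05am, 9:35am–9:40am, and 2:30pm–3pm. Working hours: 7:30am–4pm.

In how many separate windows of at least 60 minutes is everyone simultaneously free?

0

Dilnoza free within 07:30–16:00: 09:40–10:00, 10:40–10:45, 11:35–11:40, 11:55–16:00.
Pablo free within 07:30–16:00: 08:05–09:35, 09:40–14:30, 15:00–16:00.
Dilnoza ∩ Zara: 09:40–10:00, 10:40–10:45, 14:05–15:05, 15:10–15:25.
Dilnoza ∩ Zara ∩ Kira: 09:40–10:00, 10:40–10:45, 14:05–15:05, 15:10–15:25.
Dilnoza ∩ Zara ∩ Kira ∩ Pablo: 09:40–10:00, 10:40–10:45, 14:05–14:30, 15:00–15:05, 15:10–15:25.
Windows ≥ 60 min: (none).
That's 0 windows.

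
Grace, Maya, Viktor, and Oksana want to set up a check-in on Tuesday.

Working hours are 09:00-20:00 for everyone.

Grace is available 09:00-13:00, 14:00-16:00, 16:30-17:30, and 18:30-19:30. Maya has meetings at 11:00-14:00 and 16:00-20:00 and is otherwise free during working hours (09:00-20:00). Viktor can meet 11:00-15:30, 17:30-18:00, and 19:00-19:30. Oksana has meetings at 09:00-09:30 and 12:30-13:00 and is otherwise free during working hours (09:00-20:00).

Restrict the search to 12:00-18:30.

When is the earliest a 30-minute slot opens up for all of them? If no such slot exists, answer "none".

Maya free within 09:00–20:00: 09:00–11:00, 14:00–16:00.
Oksana free within 09:00–20:00: 09:30–12:30, 13:00–20:00.
Grace ∩ Maya: 09:00–11:00, 14:00–16:00.
Grace ∩ Maya ∩ Viktor: 14:00–15:30.
Grace ∩ Maya ∩ Viktor ∩ Oksana: 14:00–15:30.
Restricted to 12:00–18:30: 14:00–15:30.
Windows ≥ 30 min: 14:00–15:30.
Earliest such window starts at 14:00.

14:00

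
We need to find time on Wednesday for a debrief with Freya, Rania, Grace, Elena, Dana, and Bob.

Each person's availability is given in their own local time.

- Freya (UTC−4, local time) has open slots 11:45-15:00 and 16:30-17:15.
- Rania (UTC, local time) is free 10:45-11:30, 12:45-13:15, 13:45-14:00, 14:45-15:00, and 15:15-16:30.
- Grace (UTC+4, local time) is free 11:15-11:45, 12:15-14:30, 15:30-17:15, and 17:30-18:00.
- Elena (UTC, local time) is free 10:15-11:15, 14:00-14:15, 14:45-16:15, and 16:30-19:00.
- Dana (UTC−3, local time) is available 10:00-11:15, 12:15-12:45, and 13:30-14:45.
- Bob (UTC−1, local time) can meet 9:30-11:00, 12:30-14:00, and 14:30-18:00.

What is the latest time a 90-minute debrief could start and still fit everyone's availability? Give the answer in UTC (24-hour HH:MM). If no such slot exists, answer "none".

none

Freya → UTC: 15:45–19:00, 20:30–21:15.
Rania → UTC: 10:45–11:30, 12:45–13:15, 13:45–14:00, 14:45–15:00, 15:15–16:30.
Grace → UTC: 07:15–07:45, 08:15–10:30, 11:30–13:15, 13:30–14:00.
Elena → UTC: 10:15–11:15, 14:00–14:15, 14:45–16:15, 16:30–19:00.
Dana → UTC: 13:00–14:15, 15:15–15:45, 16:30–17:45.
Bob → UTC: 10:30–12:00, 13:30–15:00, 15:30–19:00.
Freya ∩ Rania: 15:45–16:30.
Freya ∩ Rania ∩ Grace: (none).
Freya ∩ Rania ∩ Grace ∩ Elena: (none).
Freya ∩ Rania ∩ Grace ∩ Elena ∩ Dana: (none).
Freya ∩ Rania ∩ Grace ∩ Elena ∩ Dana ∩ Bob: (none).
Windows ≥ 90 min: (none).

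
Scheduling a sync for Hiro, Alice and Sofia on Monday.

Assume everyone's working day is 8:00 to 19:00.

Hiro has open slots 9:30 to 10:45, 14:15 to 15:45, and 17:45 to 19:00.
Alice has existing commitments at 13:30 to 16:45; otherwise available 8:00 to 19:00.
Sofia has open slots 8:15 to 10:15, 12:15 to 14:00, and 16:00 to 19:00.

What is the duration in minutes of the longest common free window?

Alice free within 08:00–19:00: 08:00–13:30, 16:45–19:00.
Hiro ∩ Alice: 09:30–10:45, 17:45–19:00.
Hiro ∩ Alice ∩ Sofia: 09:30–10:15, 17:45–19:00.
Common window lengths: 45, 75 min; longest is 75.

75 minutes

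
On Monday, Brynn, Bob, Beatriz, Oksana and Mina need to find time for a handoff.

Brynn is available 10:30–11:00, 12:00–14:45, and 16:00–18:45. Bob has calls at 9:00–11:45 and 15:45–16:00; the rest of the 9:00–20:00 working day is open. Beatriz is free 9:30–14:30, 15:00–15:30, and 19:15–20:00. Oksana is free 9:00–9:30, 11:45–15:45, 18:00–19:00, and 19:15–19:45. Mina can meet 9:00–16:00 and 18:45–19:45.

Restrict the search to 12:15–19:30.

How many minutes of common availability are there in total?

Bob free within 09:00–20:00: 11:45–15:45, 16:00–20:00.
Brynn ∩ Bob: 12:00–14:45, 16:00–18:45.
Brynn ∩ Bob ∩ Beatriz: 12:00–14:30.
Brynn ∩ Bob ∩ Beatriz ∩ Oksana: 12:00–14:30.
Brynn ∩ Bob ∩ Beatriz ∩ Oksana ∩ Mina: 12:00–14:30.
Restricted to 12:15–19:30: 12:15–14:30.
Total common minutes: 135.

135 minutes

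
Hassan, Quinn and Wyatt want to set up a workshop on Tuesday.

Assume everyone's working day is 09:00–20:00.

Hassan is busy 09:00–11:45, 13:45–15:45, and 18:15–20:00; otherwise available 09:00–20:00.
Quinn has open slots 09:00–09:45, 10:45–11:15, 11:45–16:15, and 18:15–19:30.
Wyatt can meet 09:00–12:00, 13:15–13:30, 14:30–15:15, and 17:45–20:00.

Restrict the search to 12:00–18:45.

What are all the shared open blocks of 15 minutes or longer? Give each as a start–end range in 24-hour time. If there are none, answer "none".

Hassan free within 09:00–20:00: 11:45–13:45, 15:45–18:15.
Hassan ∩ Quinn: 11:45–13:45, 15:45–16:15.
Hassan ∩ Quinn ∩ Wyatt: 11:45–12:00, 13:15–13:30.
Restricted to 12:00–18:45: 13:15–13:30.
Windows ≥ 15 min: 13:15–13:30.

13:15–13:30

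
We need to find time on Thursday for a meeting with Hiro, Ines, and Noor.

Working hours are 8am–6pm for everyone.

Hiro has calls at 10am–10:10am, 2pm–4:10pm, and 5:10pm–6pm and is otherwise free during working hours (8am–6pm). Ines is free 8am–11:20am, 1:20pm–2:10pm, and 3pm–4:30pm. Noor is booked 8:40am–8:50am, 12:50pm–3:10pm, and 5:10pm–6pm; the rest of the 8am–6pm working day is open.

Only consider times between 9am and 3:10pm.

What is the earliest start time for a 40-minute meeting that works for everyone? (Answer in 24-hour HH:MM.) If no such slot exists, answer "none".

Hiro free within 08:00–18:00: 08:00–10:00, 10:10–14:00, 16:10–17:10.
Noor free within 08:00–18:00: 08:00–08:40, 08:50–12:50, 15:10–17:10.
Hiro ∩ Ines: 08:00–10:00, 10:10–11:20, 13:20–14:00, 16:10–16:30.
Hiro ∩ Ines ∩ Noor: 08:00–08:40, 08:50–10:00, 10:10–11:20, 16:10–16:30.
Restricted to 09:00–15:10: 09:00–10:00, 10:10–11:20.
Windows ≥ 40 min: 09:00–10:00, 10:10–11:20.
Earliest such window starts at 09:00.

09:00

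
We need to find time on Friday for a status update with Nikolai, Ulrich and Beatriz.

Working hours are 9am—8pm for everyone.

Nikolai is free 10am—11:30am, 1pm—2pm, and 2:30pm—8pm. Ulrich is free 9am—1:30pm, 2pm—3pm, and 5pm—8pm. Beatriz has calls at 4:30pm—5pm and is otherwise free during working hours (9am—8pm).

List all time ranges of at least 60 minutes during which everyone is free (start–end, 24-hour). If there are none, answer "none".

Beatriz free within 09:00–20:00: 09:00–16:30, 17:00–20:00.
Nikolai ∩ Ulrich: 10:00–11:30, 13:00–13:30, 14:30–15:00, 17:00–20:00.
Nikolai ∩ Ulrich ∩ Beatriz: 10:00–11:30, 13:00–13:30, 14:30–15:00, 17:00–20:00.
Windows ≥ 60 min: 10:00–11:30, 17:00–20:00.

10:00–11:30, 17:00–20:00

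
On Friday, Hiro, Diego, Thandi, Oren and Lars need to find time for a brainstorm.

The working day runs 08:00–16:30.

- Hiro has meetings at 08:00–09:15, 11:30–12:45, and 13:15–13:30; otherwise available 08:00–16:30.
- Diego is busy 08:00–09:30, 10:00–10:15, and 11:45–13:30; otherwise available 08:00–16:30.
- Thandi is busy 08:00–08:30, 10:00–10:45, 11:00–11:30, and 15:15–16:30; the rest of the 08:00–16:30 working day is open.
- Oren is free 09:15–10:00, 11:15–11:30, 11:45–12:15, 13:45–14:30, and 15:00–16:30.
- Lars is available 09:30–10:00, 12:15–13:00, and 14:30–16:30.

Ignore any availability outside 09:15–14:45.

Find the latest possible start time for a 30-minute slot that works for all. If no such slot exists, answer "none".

Hiro free within 08:00–16:30: 09:15–11:30, 12:45–13:15, 13:30–16:30.
Diego free within 08:00–16:30: 09:30–10:00, 10:15–11:45, 13:30–16:30.
Thandi free within 08:00–16:30: 08:30–10:00, 10:45–11:00, 11:30–15:15.
Hiro ∩ Diego: 09:30–10:00, 10:15–11:30, 13:30–16:30.
Hiro ∩ Diego ∩ Thandi: 09:30–10:00, 10:45–11:00, 13:30–15:15.
Hiro ∩ Diego ∩ Thandi ∩ Oren: 09:30–10:00, 13:45–14:30, 15:00–15:15.
Hiro ∩ Diego ∩ Thandi ∩ Oren ∩ Lars: 09:30–10:00, 15:00–15:15.
Restricted to 09:15–14:45: 09:30–10:00.
Windows ≥ 30 min: 09:30–10:00.
Latest start in the last window 09:30–10:00 is 10:00 − 30 min = 09:30.

09:30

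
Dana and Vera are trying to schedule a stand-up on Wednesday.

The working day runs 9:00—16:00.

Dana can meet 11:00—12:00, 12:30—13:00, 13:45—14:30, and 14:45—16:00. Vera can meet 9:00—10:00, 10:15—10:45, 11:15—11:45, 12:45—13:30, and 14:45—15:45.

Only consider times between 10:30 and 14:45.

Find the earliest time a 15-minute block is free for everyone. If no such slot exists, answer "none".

11:15

Dana ∩ Vera: 11:15–11:45, 12:45–13:00, 14:45–15:45.
Restricted to 10:30–14:45: 11:15–11:45, 12:45–13:00.
Windows ≥ 15 min: 11:15–11:45, 12:45–13:00.
Earliest such window starts at 11:15.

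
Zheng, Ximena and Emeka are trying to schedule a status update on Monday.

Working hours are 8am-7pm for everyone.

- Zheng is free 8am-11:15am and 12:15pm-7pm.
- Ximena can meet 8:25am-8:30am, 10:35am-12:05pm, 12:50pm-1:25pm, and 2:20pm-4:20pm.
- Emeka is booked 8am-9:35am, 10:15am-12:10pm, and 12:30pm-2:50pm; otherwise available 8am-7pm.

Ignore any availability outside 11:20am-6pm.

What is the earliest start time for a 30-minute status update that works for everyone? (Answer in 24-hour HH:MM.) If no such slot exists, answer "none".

14:50

Emeka free within 08:00–19:00: 09:35–10:15, 12:10–12:30, 14:50–19:00.
Zheng ∩ Ximena: 08:25–08:30, 10:35–11:15, 12:50–13:25, 14:20–16:20.
Zheng ∩ Ximena ∩ Emeka: 14:50–16:20.
Restricted to 11:20–18:00: 14:50–16:20.
Windows ≥ 30 min: 14:50–16:20.
Earliest such window starts at 14:50.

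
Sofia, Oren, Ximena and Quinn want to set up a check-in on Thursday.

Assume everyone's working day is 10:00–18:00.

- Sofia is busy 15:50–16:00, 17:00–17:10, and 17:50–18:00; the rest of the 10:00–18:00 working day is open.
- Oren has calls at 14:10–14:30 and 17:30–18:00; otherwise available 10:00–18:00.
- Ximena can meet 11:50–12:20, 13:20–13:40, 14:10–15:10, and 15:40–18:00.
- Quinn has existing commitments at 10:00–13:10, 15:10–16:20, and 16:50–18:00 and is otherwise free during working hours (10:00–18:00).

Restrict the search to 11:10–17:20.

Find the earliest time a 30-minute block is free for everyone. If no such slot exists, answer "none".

Sofia free within 10:00–18:00: 10:00–15:50, 16:00–17:00, 17:10–17:50.
Oren free within 10:00–18:00: 10:00–14:10, 14:30–17:30.
Quinn free within 10:00–18:00: 13:10–15:10, 16:20–16:50.
Sofia ∩ Oren: 10:00–14:10, 14:30–15:50, 16:00–17:00, 17:10–17:30.
Sofia ∩ Oren ∩ Ximena: 11:50–12:20, 13:20–13:40, 14:30–15:10, 15:40–15:50, 16:00–17:00, 17:10–17:30.
Sofia ∩ Oren ∩ Ximena ∩ Quinn: 13:20–13:40, 14:30–15:10, 16:20–16:50.
Restricted to 11:10–17:20: 13:20–13:40, 14:30–15:10, 16:20–16:50.
Windows ≥ 30 min: 14:30–15:10, 16:20–16:50.
Earliest such window starts at 14:30.

14:30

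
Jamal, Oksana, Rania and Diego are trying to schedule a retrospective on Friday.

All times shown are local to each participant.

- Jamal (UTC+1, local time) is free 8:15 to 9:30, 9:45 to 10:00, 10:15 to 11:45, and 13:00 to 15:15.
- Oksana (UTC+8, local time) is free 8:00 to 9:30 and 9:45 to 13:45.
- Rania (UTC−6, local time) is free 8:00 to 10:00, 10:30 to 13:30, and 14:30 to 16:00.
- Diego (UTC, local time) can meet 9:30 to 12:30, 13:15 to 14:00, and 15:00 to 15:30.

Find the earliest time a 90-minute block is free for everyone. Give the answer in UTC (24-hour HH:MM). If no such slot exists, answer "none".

Jamal → UTC: 07:15–08:30, 08:45–09:00, 09:15–10:45, 12:00–14:15.
Oksana → UTC: 00:00–01:30, 01:45–05:45.
Rania → UTC: 14:00–16:00, 16:30–19:30, 20:30–22:00.
Diego → UTC: 09:30–12:30, 13:15–14:00, 15:00–15:30.
Jamal ∩ Oksana: (none).
Jamal ∩ Oksana ∩ Rania: (none).
Jamal ∩ Oksana ∩ Rania ∩ Diego: (none).
Windows ≥ 90 min: (none).

none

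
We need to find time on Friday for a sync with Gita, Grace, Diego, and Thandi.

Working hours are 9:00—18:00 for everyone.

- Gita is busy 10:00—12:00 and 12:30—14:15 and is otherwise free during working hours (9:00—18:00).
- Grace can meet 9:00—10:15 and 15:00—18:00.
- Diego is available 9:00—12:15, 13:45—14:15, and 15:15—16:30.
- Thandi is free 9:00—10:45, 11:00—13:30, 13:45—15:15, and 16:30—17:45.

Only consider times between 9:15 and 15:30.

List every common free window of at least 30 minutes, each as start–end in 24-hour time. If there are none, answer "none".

Gita free within 09:00–18:00: 09:00–10:00, 12:00–12:30, 14:15–18:00.
Gita ∩ Grace: 09:00–10:00, 15:00–18:00.
Gita ∩ Grace ∩ Diego: 09:00–10:00, 15:15–16:30.
Gita ∩ Grace ∩ Diego ∩ Thandi: 09:00–10:00.
Restricted to 09:15–15:30: 09:15–10:00.
Windows ≥ 30 min: 09:15–10:00.

09:15–10:00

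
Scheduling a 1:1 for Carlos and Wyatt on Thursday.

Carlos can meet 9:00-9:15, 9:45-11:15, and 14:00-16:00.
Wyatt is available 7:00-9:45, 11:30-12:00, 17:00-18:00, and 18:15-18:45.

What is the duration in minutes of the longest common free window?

Carlos ∩ Wyatt: 09:00–09:15.
Single common window of 15 minutes.

15 minutes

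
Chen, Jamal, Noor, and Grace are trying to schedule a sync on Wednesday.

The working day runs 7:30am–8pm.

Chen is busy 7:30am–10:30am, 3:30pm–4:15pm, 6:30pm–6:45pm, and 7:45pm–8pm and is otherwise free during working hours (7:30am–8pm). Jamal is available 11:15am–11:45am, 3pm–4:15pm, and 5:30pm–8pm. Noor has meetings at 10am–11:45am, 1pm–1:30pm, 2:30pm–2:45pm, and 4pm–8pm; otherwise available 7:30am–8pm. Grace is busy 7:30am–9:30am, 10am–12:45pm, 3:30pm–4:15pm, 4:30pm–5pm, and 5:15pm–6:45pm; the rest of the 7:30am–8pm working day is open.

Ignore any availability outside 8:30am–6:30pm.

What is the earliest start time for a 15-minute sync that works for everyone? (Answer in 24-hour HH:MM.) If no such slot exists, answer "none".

Chen free within 07:30–20:00: 10:30–15:30, 16:15–18:30, 18:45–19:45.
Noor free within 07:30–20:00: 07:30–10:00, 11:45–13:00, 13:30–14:30, 14:45–16:00.
Grace free within 07:30–20:00: 09:30–10:00, 12:45–15:30, 16:15–16:30, 17:00–17:15, 18:45–20:00.
Chen ∩ Jamal: 11:15–11:45, 15:00–15:30, 17:30–18:30, 18:45–19:45.
Chen ∩ Jamal ∩ Noor: 15:00–15:30.
Chen ∩ Jamal ∩ Noor ∩ Grace: 15:00–15:30.
Restricted to 08:30–18:30: 15:00–15:30.
Windows ≥ 15 min: 15:00–15:30.
Earliest such window starts at 15:00.

15:00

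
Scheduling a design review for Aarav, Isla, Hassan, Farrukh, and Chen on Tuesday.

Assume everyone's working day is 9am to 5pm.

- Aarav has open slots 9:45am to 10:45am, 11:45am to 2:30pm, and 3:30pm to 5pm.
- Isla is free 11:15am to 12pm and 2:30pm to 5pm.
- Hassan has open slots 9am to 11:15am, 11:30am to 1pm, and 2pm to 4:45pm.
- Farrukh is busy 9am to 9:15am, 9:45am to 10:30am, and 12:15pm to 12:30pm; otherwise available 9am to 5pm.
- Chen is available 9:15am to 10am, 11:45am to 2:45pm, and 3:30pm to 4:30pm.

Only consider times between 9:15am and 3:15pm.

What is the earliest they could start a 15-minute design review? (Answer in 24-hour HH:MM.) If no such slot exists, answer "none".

Farrukh free within 09:00–17:00: 09:15–09:45, 10:30–12:15, 12:30–17:00.
Aarav ∩ Isla: 11:45–12:00, 15:30–17:00.
Aarav ∩ Isla ∩ Hassan: 11:45–12:00, 15:30–16:45.
Aarav ∩ Isla ∩ Hassan ∩ Farrukh: 11:45–12:00, 15:30–16:45.
Aarav ∩ Isla ∩ Hassan ∩ Farrukh ∩ Chen: 11:45–12:00, 15:30–16:30.
Restricted to 09:15–15:15: 11:45–12:00.
Windows ≥ 15 min: 11:45–12:00.
Earliest such window starts at 11:45.

11:45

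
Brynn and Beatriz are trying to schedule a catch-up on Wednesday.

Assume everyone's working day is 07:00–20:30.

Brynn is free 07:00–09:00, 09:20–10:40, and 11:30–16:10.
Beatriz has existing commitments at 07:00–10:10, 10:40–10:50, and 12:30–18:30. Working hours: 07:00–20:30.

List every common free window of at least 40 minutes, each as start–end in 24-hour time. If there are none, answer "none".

11:30–12:30

Beatriz free within 07:00–20:30: 10:10–10:40, 10:50–12:30, 18:30–20:30.
Brynn ∩ Beatriz: 10:10–10:40, 11:30–12:30.
Windows ≥ 40 min: 11:30–12:30.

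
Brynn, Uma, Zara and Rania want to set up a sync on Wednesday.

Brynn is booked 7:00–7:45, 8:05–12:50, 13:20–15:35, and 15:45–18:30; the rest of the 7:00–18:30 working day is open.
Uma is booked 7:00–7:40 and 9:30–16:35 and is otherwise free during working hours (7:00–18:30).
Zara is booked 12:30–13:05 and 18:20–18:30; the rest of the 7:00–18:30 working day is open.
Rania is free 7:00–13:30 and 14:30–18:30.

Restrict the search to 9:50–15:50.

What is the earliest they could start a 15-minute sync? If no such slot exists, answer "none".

Brynn free within 07:00–18:30: 07:45–08:05, 12:50–13:20, 15:35–15:45.
Uma free within 07:00–18:30: 07:40–09:30, 16:35–18:30.
Zara free within 07:00–18:30: 07:00–12:30, 13:05–18:20.
Brynn ∩ Uma: 07:45–08:05.
Brynn ∩ Uma ∩ Zara: 07:45–08:05.
Brynn ∩ Uma ∩ Zara ∩ Rania: 07:45–08:05.
Restricted to 09:50–15:50: (none).
Windows ≥ 15 min: (none).

none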